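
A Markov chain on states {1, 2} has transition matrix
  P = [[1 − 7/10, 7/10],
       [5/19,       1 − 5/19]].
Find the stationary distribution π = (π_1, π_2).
π_1 = 50/183, π_2 = 133/183

Solve πP = π with π_1 + π_2 = 1. From πP = π: π_1 · (1 − 7/10) + π_2 · 5/19 = π_1 ⇒ π_2 · 5/19 = π_1 · 7/10 ⇒ π_2/π_1 = (7/10)/(5/19) = 133/50. Together with π_1 + π_2 = 1:
  π_1 = (5/19)/(7/10 + 5/19) = (5/19)/(183/190) = 50/183,
  π_2 = (7/10)/(7/10 + 5/19) = (7/10)/(183/190) = 133/183.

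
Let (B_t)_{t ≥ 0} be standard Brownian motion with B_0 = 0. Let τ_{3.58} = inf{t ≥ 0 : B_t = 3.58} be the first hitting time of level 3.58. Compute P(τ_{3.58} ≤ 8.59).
P(τ_{3.58} ≤ 8.59) = 2(1 − Φ(3.58/√8.59)) = 2(1 − Φ(1.2215)) ≈ 0.2219

By the reflection principle for standard BM, P(τ_b ≤ t) = 2 · P(B_t ≥ b). Since B_t ~ N(0, t), P(B_t ≥ 3.58) = 1 − Φ(3.58/√t) = 1 − Φ(3.58/√8.59) = 1 − Φ(1.2215) ≈ 0.11095. Doubling: P(τ_{3.58} ≤ 8.59) ≈ 2 · 0.11095 = 0.22190 ≈ 0.2219.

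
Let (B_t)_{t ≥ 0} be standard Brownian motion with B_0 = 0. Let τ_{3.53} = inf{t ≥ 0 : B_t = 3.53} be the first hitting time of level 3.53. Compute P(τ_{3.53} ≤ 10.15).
P(τ_{3.53} ≤ 10.15) = 2(1 − Φ(3.53/√10.15)) = 2(1 − Φ(1.1080)) ≈ 0.2679

By the reflection principle for standard BM, P(τ_b ≤ t) = 2 · P(B_t ≥ b). Since B_t ~ N(0, t), P(B_t ≥ 3.53) = 1 − Φ(3.53/√t) = 1 − Φ(3.53/√10.15) = 1 − Φ(1.1080) ≈ 0.13393. Doubling: P(τ_{3.53} ≤ 10.15) ≈ 2 · 0.13393 = 0.26786 ≈ 0.2679.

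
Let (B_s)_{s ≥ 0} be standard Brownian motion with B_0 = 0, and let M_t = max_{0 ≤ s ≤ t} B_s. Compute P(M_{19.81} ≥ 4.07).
P(M_{19.81} ≥ 4.07) = 2·P(B_{19.81} ≥ 4.07) = 2(1 − Φ(4.07/√19.81)) ≈ 0.3605

By the reflection principle for Brownian motion, P(M_t ≥ a) = 2 · P(B_t ≥ a) for a ≥ 0. Since B_t ~ N(0, t), P(B_t ≥ 4.07) = 1 − Φ(4.07/√t) = 1 − Φ(4.07/√19.81) = 1 − Φ(0.9144). So
  P(M_{19.81} ≥ 4.07) = 2(1 − Φ(0.9144)) ≈ 0.3605.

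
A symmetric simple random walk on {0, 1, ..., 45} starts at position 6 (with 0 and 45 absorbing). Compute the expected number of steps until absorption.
E[τ | X_0 = 6] = 234

Let v_k = E[τ | X_0 = k]. Boundary: v_0 = v_45 = 0. Recurrence: v_k = 1 + (v_{k-1} + v_{k+1})/2 for 1 ≤ k ≤ 44. The particular solution to v_k − (v_{k-1} + v_{k+1})/2 = 1 is v_k = −k^2. Adding homogeneous solution A + B k and matching boundaries gives v_k = k (45 − k). Substituting k = 6: v_6 = 6 · 39 = 234.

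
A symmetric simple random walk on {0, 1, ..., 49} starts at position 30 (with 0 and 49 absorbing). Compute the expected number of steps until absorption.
E[τ | X_0 = 30] = 570

Let v_k = E[τ | X_0 = k]. Boundary: v_0 = v_49 = 0. Recurrence: v_k = 1 + (v_{k-1} + v_{k+1})/2 for 1 ≤ k ≤ 48. The particular solution to v_k − (v_{k-1} + v_{k+1})/2 = 1 is v_k = −k^2. Adding homogeneous solution A + B k and matching boundaries gives v_k = k (49 − k). Substituting k = 30: v_30 = 30 · 19 = 570.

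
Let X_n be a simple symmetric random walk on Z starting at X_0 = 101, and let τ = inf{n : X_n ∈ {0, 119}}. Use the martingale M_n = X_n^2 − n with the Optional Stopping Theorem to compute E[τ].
E[τ] = 1818

M_n = X_n^2 − n is a martingale (since E[X_{n+1}^2 | F_n] = X_n^2 + 1). By OST (τ has finite mean in a bounded region), E[M_τ] = E[M_0] = X_0^2 − 0 = 101^2 = 10201. Also E[M_τ] = E[X_τ^2] − E[τ]. The walk exits at 0 or 119, with P(hit 119 first) = 101/119, so E[X_τ^2] = 119^2 · 101/119 + 0 = 12019. Thus E[τ] = E[X_τ^2] − E[M_τ] = 12019 − 10201 = 1818 = 101(119 − 101) = 1818.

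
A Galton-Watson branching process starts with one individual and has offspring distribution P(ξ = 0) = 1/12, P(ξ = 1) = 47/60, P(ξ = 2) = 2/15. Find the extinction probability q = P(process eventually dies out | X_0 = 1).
q = 5/8

The pgf is f(s) = 1/12 + 47/60·s + 2/15·s². The extinction probability q is the smallest fixed point of f in [0, 1]. Setting s = f(s):
  2/15·s² + (47/60 − 1)·s + 1/12 = 0
  2/15·s² − (1/12 + 2/15)·s + 1/12 = 0
which factors as (s − 1)·(2/15·s − 1/12) = 0, giving roots s = 1 and s = (1/12)/(2/15) = 5/8.
Mean offspring μ = 47/60 + 2·2/15 = 21/20 > 1 (supercritical), so q < 1. The extinction probability is the smaller root: q = (1/12)/(2/15) = 5/8.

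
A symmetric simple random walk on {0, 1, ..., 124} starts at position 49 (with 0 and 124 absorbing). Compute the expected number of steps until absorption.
E[τ | X_0 = 49] = 3675

Let v_k = E[τ | X_0 = k]. Boundary: v_0 = v_124 = 0. Recurrence: v_k = 1 + (v_{k-1} + v_{k+1})/2 for 1 ≤ k ≤ 123. The particular solution to v_k − (v_{k-1} + v_{k+1})/2 = 1 is v_k = −k^2. Adding homogeneous solution A + B k and matching boundaries gives v_k = k (124 − k). Substituting k = 49: v_49 = 49 · 75 = 3675.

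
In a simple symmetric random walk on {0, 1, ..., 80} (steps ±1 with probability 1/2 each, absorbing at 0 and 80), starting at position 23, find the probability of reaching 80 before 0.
P(hit 80 before 0) = 23/80

Let u_k = P(hit 80 before 0 | start at k). Then u_0 = 0, u_80 = 1, and u_k = u_{k-1}/2 + u_{k+1}/2 for 1 ≤ k ≤ 79. This harmonic recurrence is solved by u_k = k/80, giving u_23 = 23/80.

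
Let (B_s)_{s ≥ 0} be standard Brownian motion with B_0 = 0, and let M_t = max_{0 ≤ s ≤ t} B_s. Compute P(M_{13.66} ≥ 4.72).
P(M_{13.66} ≥ 4.72) = 2·P(B_{13.66} ≥ 4.72) = 2(1 − Φ(4.72/√13.66)) ≈ 0.2016

By the reflection principle for Brownian motion, P(M_t ≥ a) = 2 · P(B_t ≥ a) for a ≥ 0. Since B_t ~ N(0, t), P(B_t ≥ 4.72) = 1 − Φ(4.72/√t) = 1 − Φ(4.72/√13.66) = 1 − Φ(1.2771). So
  P(M_{13.66} ≥ 4.72) = 2(1 − Φ(1.2771)) ≈ 0.2016.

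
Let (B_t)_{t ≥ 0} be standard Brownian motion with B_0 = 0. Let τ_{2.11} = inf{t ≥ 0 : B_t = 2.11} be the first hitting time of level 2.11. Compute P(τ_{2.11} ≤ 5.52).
P(τ_{2.11} ≤ 5.52) = 2(1 − Φ(2.11/√5.52)) = 2(1 − Φ(0.8981)) ≈ 0.3691

By the reflection principle for standard BM, P(τ_b ≤ t) = 2 · P(B_t ≥ b). Since B_t ~ N(0, t), P(B_t ≥ 2.11) = 1 − Φ(2.11/√t) = 1 − Φ(2.11/√5.52) = 1 − Φ(0.8981) ≈ 0.18457. Doubling: P(τ_{2.11} ≤ 5.52) ≈ 2 · 0.18457 = 0.36914 ≈ 0.3691.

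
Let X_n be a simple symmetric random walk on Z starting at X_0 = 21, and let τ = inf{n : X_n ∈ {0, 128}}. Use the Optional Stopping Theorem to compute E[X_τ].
E[X_τ] = 21

X_n is a martingale and τ is a bounded-mean stopping time (indeed τ is finite a.s. with bounded expectation since the walk is in a bounded region). By the OST, E[X_τ] = E[X_0] = 21. Equivalently: E[X_τ] = 128 · P(hit 128 first) + 0 · P(hit 0 first) = 128 · (21/128) = 21.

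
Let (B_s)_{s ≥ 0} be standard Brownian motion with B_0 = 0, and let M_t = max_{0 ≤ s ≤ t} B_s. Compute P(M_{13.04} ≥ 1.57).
P(M_{13.04} ≥ 1.57) = 2·P(B_{13.04} ≥ 1.57) = 2(1 − Φ(1.57/√13.04)) ≈ 0.6637

By the reflection principle for Brownian motion, P(M_t ≥ a) = 2 · P(B_t ≥ a) for a ≥ 0. Since B_t ~ N(0, t), P(B_t ≥ 1.57) = 1 − Φ(1.57/√t) = 1 − Φ(1.57/√13.04) = 1 − Φ(0.4348). So
  P(M_{13.04} ≥ 1.57) = 2(1 − Φ(0.4348)) ≈ 0.6637.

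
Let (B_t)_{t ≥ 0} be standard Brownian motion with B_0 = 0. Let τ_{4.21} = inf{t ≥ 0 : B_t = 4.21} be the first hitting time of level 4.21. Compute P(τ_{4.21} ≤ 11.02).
P(τ_{4.21} ≤ 11.02) = 2(1 − Φ(4.21/√11.02)) = 2(1 − Φ(1.2682)) ≈ 0.2047

By the reflection principle for standard BM, P(τ_b ≤ t) = 2 · P(B_t ≥ b). Since B_t ~ N(0, t), P(B_t ≥ 4.21) = 1 − Φ(4.21/√t) = 1 − Φ(4.21/√11.02) = 1 − Φ(1.2682) ≈ 0.10236. Doubling: P(τ_{4.21} ≤ 11.02) ≈ 2 · 0.10236 = 0.20472 ≈ 0.2047.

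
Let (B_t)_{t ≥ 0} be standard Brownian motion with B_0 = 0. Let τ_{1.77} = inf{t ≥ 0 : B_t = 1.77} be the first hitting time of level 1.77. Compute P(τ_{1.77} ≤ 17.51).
P(τ_{1.77} ≤ 17.51) = 2(1 − Φ(1.77/√17.51)) = 2(1 − Φ(0.4230)) ≈ 0.6723

By the reflection principle for standard BM, P(τ_b ≤ t) = 2 · P(B_t ≥ b). Since B_t ~ N(0, t), P(B_t ≥ 1.77) = 1 − Φ(1.77/√t) = 1 − Φ(1.77/√17.51) = 1 − Φ(0.4230) ≈ 0.33615. Doubling: P(τ_{1.77} ≤ 17.51) ≈ 2 · 0.33615 = 0.67230 ≈ 0.6723.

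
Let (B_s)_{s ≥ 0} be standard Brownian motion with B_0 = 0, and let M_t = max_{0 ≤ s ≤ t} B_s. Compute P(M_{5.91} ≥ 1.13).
P(M_{5.91} ≥ 1.13) = 2·P(B_{5.91} ≥ 1.13) = 2(1 − Φ(1.13/√5.91)) ≈ 0.6421

By the reflection principle for Brownian motion, P(M_t ≥ a) = 2 · P(B_t ≥ a) for a ≥ 0. Since B_t ~ N(0, t), P(B_t ≥ 1.13) = 1 − Φ(1.13/√t) = 1 − Φ(1.13/√5.91) = 1 − Φ(0.4648). So
  P(M_{5.91} ≥ 1.13) = 2(1 − Φ(0.4648)) ≈ 0.6421.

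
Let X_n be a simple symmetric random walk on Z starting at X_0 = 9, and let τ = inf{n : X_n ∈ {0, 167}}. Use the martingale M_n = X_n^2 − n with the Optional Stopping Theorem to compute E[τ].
E[τ] = 1422

M_n = X_n^2 − n is a martingale (since E[X_{n+1}^2 | F_n] = X_n^2 + 1). By OST (τ has finite mean in a bounded region), E[M_τ] = E[M_0] = X_0^2 − 0 = 9^2 = 81. Also E[M_τ] = E[X_τ^2] − E[τ]. The walk exits at 0 or 167, with P(hit 167 first) = 9/167, so E[X_τ^2] = 167^2 · 9/167 + 0 = 1503. Thus E[τ] = E[X_τ^2] − E[M_τ] = 1503 − 81 = 1422 = 9(167 − 9) = 1422.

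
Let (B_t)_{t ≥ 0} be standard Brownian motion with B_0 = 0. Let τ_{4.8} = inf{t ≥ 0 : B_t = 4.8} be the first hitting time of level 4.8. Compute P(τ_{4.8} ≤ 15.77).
P(τ_{4.8} ≤ 15.77) = 2(1 − Φ(4.8/√15.77)) = 2(1 − Φ(1.2087)) ≈ 0.2268

By the reflection principle for standard BM, P(τ_b ≤ t) = 2 · P(B_t ≥ b). Since B_t ~ N(0, t), P(B_t ≥ 4.8) = 1 − Φ(4.8/√t) = 1 − Φ(4.8/√15.77) = 1 − Φ(1.2087) ≈ 0.11339. Doubling: P(τ_{4.8} ≤ 15.77) ≈ 2 · 0.11339 = 0.22678 ≈ 0.2268.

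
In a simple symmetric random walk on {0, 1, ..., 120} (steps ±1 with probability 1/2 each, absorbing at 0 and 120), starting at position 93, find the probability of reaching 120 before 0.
P(hit 120 before 0) = 93/120 = 31/40

Let u_k = P(hit 120 before 0 | start at k). Then u_0 = 0, u_120 = 1, and u_k = u_{k-1}/2 + u_{k+1}/2 for 1 ≤ k ≤ 119. This harmonic recurrence is solved by u_k = k/120, giving u_93 = 93/120 = 31/40.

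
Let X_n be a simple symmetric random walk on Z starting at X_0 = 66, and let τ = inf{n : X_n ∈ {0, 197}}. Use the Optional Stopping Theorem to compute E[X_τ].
E[X_τ] = 66

X_n is a martingale and τ is a bounded-mean stopping time (indeed τ is finite a.s. with bounded expectation since the walk is in a bounded region). By the OST, E[X_τ] = E[X_0] = 66. Equivalently: E[X_τ] = 197 · P(hit 197 first) + 0 · P(hit 0 first) = 197 · (66/197) = 66.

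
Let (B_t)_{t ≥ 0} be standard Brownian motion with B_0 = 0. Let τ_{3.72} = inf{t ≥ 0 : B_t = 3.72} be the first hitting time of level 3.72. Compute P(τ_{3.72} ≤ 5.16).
P(τ_{3.72} ≤ 5.16) = 2(1 − Φ(3.72/√5.16)) = 2(1 − Φ(1.6376)) ≈ 0.1015

By the reflection principle for standard BM, P(τ_b ≤ t) = 2 · P(B_t ≥ b). Since B_t ~ N(0, t), P(B_t ≥ 3.72) = 1 − Φ(3.72/√t) = 1 − Φ(3.72/√5.16) = 1 − Φ(1.6376) ≈ 0.05075. Doubling: P(τ_{3.72} ≤ 5.16) ≈ 2 · 0.05075 = 0.10150 ≈ 0.1015.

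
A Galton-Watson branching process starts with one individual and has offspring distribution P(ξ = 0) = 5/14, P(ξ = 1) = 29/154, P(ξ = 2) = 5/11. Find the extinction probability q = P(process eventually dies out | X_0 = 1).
q = 11/14

The pgf is f(s) = 5/14 + 29/154·s + 5/11·s². The extinction probability q is the smallest fixed point of f in [0, 1]. Setting s = f(s):
  5/11·s² + (29/154 − 1)·s + 5/14 = 0
  5/11·s² − (5/14 + 5/11)·s + 5/14 = 0
which factors as (s − 1)·(5/11·s − 5/14) = 0, giving roots s = 1 and s = (5/14)/(5/11) = 11/14.
Mean offspring μ = 29/154 + 2·5/11 = 169/154 > 1 (supercritical), so q < 1. The extinction probability is the smaller root: q = (5/14)/(5/11) = 11/14.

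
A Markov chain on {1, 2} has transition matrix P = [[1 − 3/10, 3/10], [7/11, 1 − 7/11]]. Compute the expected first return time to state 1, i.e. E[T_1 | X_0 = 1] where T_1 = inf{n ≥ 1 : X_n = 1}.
E[T_1 | X_0 = 1] = 1/π_1 = 103/70

For an irreducible recurrent Markov chain with stationary distribution π, E[T_i | X_0 = i] = 1/π_i (Kac's formula). Here π_1 = (7/11)/(3/10 + 7/11) = (7/11)/(103/110) = 70/103, so E[T_1 | X_0 = 1] = 1/π_1 = (3/10 + 7/11)/(7/11) = (103/110)/(7/11) = 103/70.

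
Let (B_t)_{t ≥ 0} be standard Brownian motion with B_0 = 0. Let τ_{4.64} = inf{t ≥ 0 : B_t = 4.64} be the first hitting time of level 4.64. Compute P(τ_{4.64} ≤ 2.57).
P(τ_{4.64} ≤ 2.57) = 2(1 − Φ(4.64/√2.57)) = 2(1 − Φ(2.8944)) ≈ 0.0038

By the reflection principle for standard BM, P(τ_b ≤ t) = 2 · P(B_t ≥ b). Since B_t ~ N(0, t), P(B_t ≥ 4.64) = 1 − Φ(4.64/√t) = 1 − Φ(4.64/√2.57) = 1 − Φ(2.8944) ≈ 0.00190. Doubling: P(τ_{4.64} ≤ 2.57) ≈ 2 · 0.00190 = 0.00380 ≈ 0.0038.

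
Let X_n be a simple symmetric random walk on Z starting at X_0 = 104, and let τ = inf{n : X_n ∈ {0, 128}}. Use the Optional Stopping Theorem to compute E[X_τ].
E[X_τ] = 104

X_n is a martingale and τ is a bounded-mean stopping time (indeed τ is finite a.s. with bounded expectation since the walk is in a bounded region). By the OST, E[X_τ] = E[X_0] = 104. Equivalently: E[X_τ] = 128 · P(hit 128 first) + 0 · P(hit 0 first) = 128 · (104/128) = 104.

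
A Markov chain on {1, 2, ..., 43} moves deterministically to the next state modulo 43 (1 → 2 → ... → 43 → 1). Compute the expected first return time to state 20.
E[T_20 | X_0 = 20] = 43

The chain cycles deterministically, so starting at state 20 it returns in exactly 43 steps. Equivalently, the stationary distribution is uniform π_j = 1/43 for every state j, so by Kac's formula E[T_20] = 1/π_20 = 43.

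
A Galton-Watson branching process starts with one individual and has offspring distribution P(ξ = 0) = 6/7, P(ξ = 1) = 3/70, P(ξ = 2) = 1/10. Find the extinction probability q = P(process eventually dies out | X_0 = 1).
q = 1

Mean offspring μ = 0·6/7 + 1·3/70 + 2·1/10 = 17/70 ≤ 1. For μ ≤ 1 with offspring not concentrated at 1, the Galton-Watson process goes extinct almost surely, so q = 1.
(Algebraic check: The pgf is f(s) = 6/7 + 3/70·s + 1/10·s². The extinction probability q is the smallest fixed point of f in [0, 1]. Setting s = f(s):
  1/10·s² + (3/70 − 1)·s + 6/7 = 0
  1/10·s² − (6/7 + 1/10)·s + 6/7 = 0
which factors as (s − 1)·(1/10·s − 6/7) = 0, giving roots s = 1 and s = (6/7)/(1/10) = 60/7. Since 60/7 ≥ 1, the smallest root in [0, 1] is s = 1.)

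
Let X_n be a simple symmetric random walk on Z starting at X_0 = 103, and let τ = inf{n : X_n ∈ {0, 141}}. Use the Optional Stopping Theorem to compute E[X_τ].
E[X_τ] = 103

X_n is a martingale and τ is a bounded-mean stopping time (indeed τ is finite a.s. with bounded expectation since the walk is in a bounded region). By the OST, E[X_τ] = E[X_0] = 103. Equivalently: E[X_τ] = 141 · P(hit 141 first) + 0 · P(hit 0 first) = 141 · (103/141) = 103.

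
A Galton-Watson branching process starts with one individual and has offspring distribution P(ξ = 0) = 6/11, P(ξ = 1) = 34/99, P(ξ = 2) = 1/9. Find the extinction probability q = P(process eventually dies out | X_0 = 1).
q = 1

Mean offspring μ = 0·6/11 + 1·34/99 + 2·1/9 = 56/99 ≤ 1. For μ ≤ 1 with offspring not concentrated at 1, the Galton-Watson process goes extinct almost surely, so q = 1.
(Algebraic check: The pgf is f(s) = 6/11 + 34/99·s + 1/9·s². The extinction probability q is the smallest fixed point of f in [0, 1]. Setting s = f(s):
  1/9·s² + (34/99 − 1)·s + 6/11 = 0
  1/9·s² − (6/11 + 1/9)·s + 6/11 = 0
which factors as (s − 1)·(1/9·s − 6/11) = 0, giving roots s = 1 and s = (6/11)/(1/9) = 54/11. Since 54/11 ≥ 1, the smallest root in [0, 1] is s = 1.)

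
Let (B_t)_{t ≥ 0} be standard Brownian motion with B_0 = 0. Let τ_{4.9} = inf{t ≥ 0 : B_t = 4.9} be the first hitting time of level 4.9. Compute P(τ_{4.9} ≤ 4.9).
P(τ_{4.9} ≤ 4.9) = 2(1 − Φ(4.9/√4.9)) = 2(1 − Φ(2.2136)) ≈ 0.0269

By the reflection principle for standard BM, P(τ_b ≤ t) = 2 · P(B_t ≥ b). Since B_t ~ N(0, t), P(B_t ≥ 4.9) = 1 − Φ(4.9/√t) = 1 − Φ(4.9/√4.9) = 1 − Φ(2.2136) ≈ 0.01343. Doubling: P(τ_{4.9} ≤ 4.9) ≈ 2 · 0.01343 = 0.02686 ≈ 0.0269.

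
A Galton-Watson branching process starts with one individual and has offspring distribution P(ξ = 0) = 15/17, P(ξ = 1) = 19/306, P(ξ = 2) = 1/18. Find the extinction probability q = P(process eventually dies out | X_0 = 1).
q = 1

Mean offspring μ = 0·15/17 + 1·19/306 + 2·1/18 = 53/306 ≤ 1. For μ ≤ 1 with offspring not concentrated at 1, the Galton-Watson process goes extinct almost surely, so q = 1.
(Algebraic check: The pgf is f(s) = 15/17 + 19/306·s + 1/18·s². The extinction probability q is the smallest fixed point of f in [0, 1]. Setting s = f(s):
  1/18·s² + (19/306 − 1)·s + 15/17 = 0
  1/18·s² − (15/17 + 1/18)·s + 15/17 = 0
which factors as (s − 1)·(1/18·s − 15/17) = 0, giving roots s = 1 and s = (15/17)/(1/18) = 270/17. Since 270/17 ≥ 1, the smallest root in [0, 1] is s = 1.)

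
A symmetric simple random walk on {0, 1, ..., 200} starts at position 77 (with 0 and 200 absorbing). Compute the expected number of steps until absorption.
E[τ | X_0 = 77] = 9471

Let v_k = E[τ | X_0 = k]. Boundary: v_0 = v_200 = 0. Recurrence: v_k = 1 + (v_{k-1} + v_{k+1})/2 for 1 ≤ k ≤ 199. The particular solution to v_k − (v_{k-1} + v_{k+1})/2 = 1 is v_k = −k^2. Adding homogeneous solution A + B k and matching boundaries gives v_k = k (200 − k). Substituting k = 77: v_77 = 77 · 123 = 9471.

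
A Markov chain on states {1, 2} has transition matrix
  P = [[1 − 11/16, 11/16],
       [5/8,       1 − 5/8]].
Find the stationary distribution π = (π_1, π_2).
π_1 = 10/21, π_2 = 11/21

Solve πP = π with π_1 + π_2 = 1. From πP = π: π_1 · (1 − 11/16) + π_2 · 5/8 = π_1 ⇒ π_2 · 5/8 = π_1 · 11/16 ⇒ π_2/π_1 = (11/16)/(5/8) = 11/10. Together with π_1 + π_2 = 1:
  π_1 = (5/8)/(11/16 + 5/8) = (5/8)/(21/16) = 10/21,
  π_2 = (11/16)/(11/16 + 5/8) = (11/16)/(21/16) = 11/21.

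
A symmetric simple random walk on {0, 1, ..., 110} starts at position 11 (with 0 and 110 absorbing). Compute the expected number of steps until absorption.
E[τ | X_0 = 11] = 1089

Let v_k = E[τ | X_0 = k]. Boundary: v_0 = v_110 = 0. Recurrence: v_k = 1 + (v_{k-1} + v_{k+1})/2 for 1 ≤ k ≤ 109. The particular solution to v_k − (v_{k-1} + v_{k+1})/2 = 1 is v_k = −k^2. Adding homogeneous solution A + B k and matching boundaries gives v_k = k (110 − k). Substituting k = 11: v_11 = 11 · 99 = 1089.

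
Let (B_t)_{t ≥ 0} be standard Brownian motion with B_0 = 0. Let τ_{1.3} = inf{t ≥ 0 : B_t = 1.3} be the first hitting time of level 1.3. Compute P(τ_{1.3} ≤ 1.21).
P(τ_{1.3} ≤ 1.21) = 2(1 − Φ(1.3/√1.21)) = 2(1 − Φ(1.1818)) ≈ 0.2373

By the reflection principle for standard BM, P(τ_b ≤ t) = 2 · P(B_t ≥ b). Since B_t ~ N(0, t), P(B_t ≥ 1.3) = 1 − Φ(1.3/√t) = 1 − Φ(1.3/√1.21) = 1 − Φ(1.1818) ≈ 0.11864. Doubling: P(τ_{1.3} ≤ 1.21) ≈ 2 · 0.11864 = 0.23728 ≈ 0.2373.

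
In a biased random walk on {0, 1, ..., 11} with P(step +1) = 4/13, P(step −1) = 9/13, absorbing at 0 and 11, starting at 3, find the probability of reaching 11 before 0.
P(hit 11 before 0) = (1 − (9/4)^3) / (1 − (9/4)^11) = 8716288/6275373061

Let u_k denote P(reach 11 before 0 | start at k). Boundary: u_0 = 0, u_11 = 1. Recurrence: u_k = 4/13·u_{k+1} + 9/13·u_{k-1} for 1 ≤ k ≤ 10. Try u_k = A + B·r^k with r = q/p = (9/13)/(4/13) = 9/4. Substitution satisfies the recurrence; boundary conditions give:
  u_k = (1 − r^k) / (1 − r^N) = (1 − (9/4)^3) / (1 − (9/4)^11) = 8716288/6275373061.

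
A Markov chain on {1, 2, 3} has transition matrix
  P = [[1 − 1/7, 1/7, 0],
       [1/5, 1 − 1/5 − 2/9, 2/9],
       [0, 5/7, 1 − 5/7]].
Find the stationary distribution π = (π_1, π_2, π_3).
π = (63/122, 45/122, 7/61)

This is a birth-death chain on three states, which satisfies detailed balance: π_1 · P_{12} = π_2 · P_{21} and π_2 · P_{23} = π_3 · P_{32}.
From π_1 · 1/7 = π_2 · 1/5: π_2/π_1 = (1/7)/(1/5) = 5/7.
From π_2 · 2/9 = π_3 · 5/7: π_3/π_2 = (2/9)/(5/7) = 14/45.
Take π_1 proportional to 1; then unnormalized π = (1, 5/7, 2/9). Normalize by dividing by the sum 122/63:
  π = (63/122, 45/122, 7/61).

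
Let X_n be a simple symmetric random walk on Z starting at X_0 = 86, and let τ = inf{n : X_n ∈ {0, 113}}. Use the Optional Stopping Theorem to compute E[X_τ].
E[X_τ] = 86

X_n is a martingale and τ is a bounded-mean stopping time (indeed τ is finite a.s. with bounded expectation since the walk is in a bounded region). By the OST, E[X_τ] = E[X_0] = 86. Equivalently: E[X_τ] = 113 · P(hit 113 first) + 0 · P(hit 0 first) = 113 · (86/113) = 86.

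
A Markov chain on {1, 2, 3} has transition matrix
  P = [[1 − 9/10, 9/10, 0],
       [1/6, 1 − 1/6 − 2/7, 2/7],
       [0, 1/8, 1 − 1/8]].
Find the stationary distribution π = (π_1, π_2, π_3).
π = (35/656, 189/656, 27/41)

This is a birth-death chain on three states, which satisfies detailed balance: π_1 · P_{12} = π_2 · P_{21} and π_2 · P_{23} = π_3 · P_{32}.
From π_1 · 9/10 = π_2 · 1/6: π_2/π_1 = (9/10)/(1/6) = 27/5.
From π_2 · 2/7 = π_3 · 1/8: π_3/π_2 = (2/7)/(1/8) = 16/7.
Take π_1 proportional to 1; then unnormalized π = (1, 27/5, 432/35). Normalize by dividing by the sum 656/35:
  π = (35/656, 189/656, 27/41).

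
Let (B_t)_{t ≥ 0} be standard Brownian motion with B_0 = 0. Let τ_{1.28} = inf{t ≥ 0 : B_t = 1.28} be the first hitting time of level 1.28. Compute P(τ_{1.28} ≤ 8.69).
P(τ_{1.28} ≤ 8.69) = 2(1 − Φ(1.28/√8.69)) = 2(1 − Φ(0.4342)) ≈ 0.6641

By the reflection principle for standard BM, P(τ_b ≤ t) = 2 · P(B_t ≥ b). Since B_t ~ N(0, t), P(B_t ≥ 1.28) = 1 − Φ(1.28/√t) = 1 − Φ(1.28/√8.69) = 1 − Φ(0.4342) ≈ 0.33207. Doubling: P(τ_{1.28} ≤ 8.69) ≈ 2 · 0.33207 = 0.66414 ≈ 0.6641.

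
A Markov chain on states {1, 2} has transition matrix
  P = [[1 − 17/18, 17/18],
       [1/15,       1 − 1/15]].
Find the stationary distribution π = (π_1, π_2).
π_1 = 6/91, π_2 = 85/91

Solve πP = π with π_1 + π_2 = 1. From πP = π: π_1 · (1 − 17/18) + π_2 · 1/15 = π_1 ⇒ π_2 · 1/15 = π_1 · 17/18 ⇒ π_2/π_1 = (17/18)/(1/15) = 85/6. Together with π_1 + π_2 = 1:
  π_1 = (1/15)/(17/18 + 1/15) = (1/15)/(91/90) = 6/91,
  π_2 = (17/18)/(17/18 + 1/15) = (17/18)/(91/90) = 85/91.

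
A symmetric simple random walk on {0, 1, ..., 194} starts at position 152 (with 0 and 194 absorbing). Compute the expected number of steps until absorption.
E[τ | X_0 = 152] = 6384

Let v_k = E[τ | X_0 = k]. Boundary: v_0 = v_194 = 0. Recurrence: v_k = 1 + (v_{k-1} + v_{k+1})/2 for 1 ≤ k ≤ 193. The particular solution to v_k − (v_{k-1} + v_{k+1})/2 = 1 is v_k = −k^2. Adding homogeneous solution A + B k and matching boundaries gives v_k = k (194 − k). Substituting k = 152: v_152 = 152 · 42 = 6384.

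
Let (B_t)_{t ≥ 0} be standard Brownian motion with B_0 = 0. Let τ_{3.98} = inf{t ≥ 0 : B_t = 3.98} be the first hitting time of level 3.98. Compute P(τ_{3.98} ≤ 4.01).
P(τ_{3.98} ≤ 4.01) = 2(1 − Φ(3.98/√4.01)) = 2(1 − Φ(1.9875)) ≈ 0.0469

By the reflection principle for standard BM, P(τ_b ≤ t) = 2 · P(B_t ≥ b). Since B_t ~ N(0, t), P(B_t ≥ 3.98) = 1 − Φ(3.98/√t) = 1 − Φ(3.98/√4.01) = 1 − Φ(1.9875) ≈ 0.02343. Doubling: P(τ_{3.98} ≤ 4.01) ≈ 2 · 0.02343 = 0.04686 ≈ 0.0469.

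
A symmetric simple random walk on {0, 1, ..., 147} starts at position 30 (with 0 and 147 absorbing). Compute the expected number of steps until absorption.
E[τ | X_0 = 30] = 3510

Let v_k = E[τ | X_0 = k]. Boundary: v_0 = v_147 = 0. Recurrence: v_k = 1 + (v_{k-1} + v_{k+1})/2 for 1 ≤ k ≤ 146. The particular solution to v_k − (v_{k-1} + v_{k+1})/2 = 1 is v_k = −k^2. Adding homogeneous solution A + B k and matching boundaries gives v_k = k (147 − k). Substituting k = 30: v_30 = 30 · 117 = 3510.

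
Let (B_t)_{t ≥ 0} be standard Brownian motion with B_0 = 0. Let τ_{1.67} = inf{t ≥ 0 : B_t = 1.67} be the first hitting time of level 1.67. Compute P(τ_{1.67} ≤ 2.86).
P(τ_{1.67} ≤ 2.86) = 2(1 − Φ(1.67/√2.86)) = 2(1 − Φ(0.9875)) ≈ 0.3234

By the reflection principle for standard BM, P(τ_b ≤ t) = 2 · P(B_t ≥ b). Since B_t ~ N(0, t), P(B_t ≥ 1.67) = 1 − Φ(1.67/√t) = 1 − Φ(1.67/√2.86) = 1 − Φ(0.9875) ≈ 0.16170. Doubling: P(τ_{1.67} ≤ 2.86) ≈ 2 · 0.16170 = 0.32340 ≈ 0.3234.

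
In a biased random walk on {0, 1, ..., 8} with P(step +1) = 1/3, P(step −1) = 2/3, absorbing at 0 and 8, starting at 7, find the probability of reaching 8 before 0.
P(hit 8 before 0) = (1 − (2)^7) / (1 − (2)^8) = 127/255

Let u_k denote P(reach 8 before 0 | start at k). Boundary: u_0 = 0, u_8 = 1. Recurrence: u_k = 1/3·u_{k+1} + 2/3·u_{k-1} for 1 ≤ k ≤ 7. Try u_k = A + B·r^k with r = q/p = (2/3)/(1/3) = 2. Substitution satisfies the recurrence; boundary conditions give:
  u_k = (1 − r^k) / (1 − r^N) = (1 − (2)^7) / (1 − (2)^8) = 127/255.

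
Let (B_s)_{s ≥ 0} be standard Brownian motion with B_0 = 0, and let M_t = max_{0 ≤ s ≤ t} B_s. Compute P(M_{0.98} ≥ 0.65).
P(M_{0.98} ≥ 0.65) = 2·P(B_{0.98} ≥ 0.65) = 2(1 − Φ(0.65/√0.98)) ≈ 0.5114

By the reflection principle for Brownian motion, P(M_t ≥ a) = 2 · P(B_t ≥ a) for a ≥ 0. Since B_t ~ N(0, t), P(B_t ≥ 0.65) = 1 − Φ(0.65/√t) = 1 − Φ(0.65/√0.98) = 1 − Φ(0.6566). So
  P(M_{0.98} ≥ 0.65) = 2(1 − Φ(0.6566)) ≈ 0.5114.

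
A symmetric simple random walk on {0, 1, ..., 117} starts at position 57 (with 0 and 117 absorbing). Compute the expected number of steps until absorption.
E[τ | X_0 = 57] = 3420

Let v_k = E[τ | X_0 = k]. Boundary: v_0 = v_117 = 0. Recurrence: v_k = 1 + (v_{k-1} + v_{k+1})/2 for 1 ≤ k ≤ 116. The particular solution to v_k − (v_{k-1} + v_{k+1})/2 = 1 is v_k = −k^2. Adding homogeneous solution A + B k and matching boundaries gives v_k = k (117 − k). Substituting k = 57: v_57 = 57 · 60 = 3420.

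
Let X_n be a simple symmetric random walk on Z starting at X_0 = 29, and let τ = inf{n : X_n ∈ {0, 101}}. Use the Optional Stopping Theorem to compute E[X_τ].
E[X_τ] = 29

X_n is a martingale and τ is a bounded-mean stopping time (indeed τ is finite a.s. with bounded expectation since the walk is in a bounded region). By the OST, E[X_τ] = E[X_0] = 29. Equivalently: E[X_τ] = 101 · P(hit 101 first) + 0 · P(hit 0 first) = 101 · (29/101) = 29.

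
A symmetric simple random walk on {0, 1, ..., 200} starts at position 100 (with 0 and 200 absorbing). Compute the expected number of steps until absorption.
E[τ | X_0 = 100] = 10000

Let v_k = E[τ | X_0 = k]. Boundary: v_0 = v_200 = 0. Recurrence: v_k = 1 + (v_{k-1} + v_{k+1})/2 for 1 ≤ k ≤ 199. The particular solution to v_k − (v_{k-1} + v_{k+1})/2 = 1 is v_k = −k^2. Adding homogeneous solution A + B k and matching boundaries gives v_k = k (200 − k). Substituting k = 100: v_100 = 100 · 100 = 10000.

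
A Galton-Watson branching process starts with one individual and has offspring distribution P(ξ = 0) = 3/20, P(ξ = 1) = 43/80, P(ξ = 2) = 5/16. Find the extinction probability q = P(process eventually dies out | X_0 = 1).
q = 12/25

The pgf is f(s) = 3/20 + 43/80·s + 5/16·s². The extinction probability q is the smallest fixed point of f in [0, 1]. Setting s = f(s):
  5/16·s² + (43/80 − 1)·s + 3/20 = 0
  5/16·s² − (3/20 + 5/16)·s + 3/20 = 0
which factors as (s − 1)·(5/16·s − 3/20) = 0, giving roots s = 1 and s = (3/20)/(5/16) = 12/25.
Mean offspring μ = 43/80 + 2·5/16 = 93/80 > 1 (supercritical), so q < 1. The extinction probability is the smaller root: q = (3/20)/(5/16) = 12/25.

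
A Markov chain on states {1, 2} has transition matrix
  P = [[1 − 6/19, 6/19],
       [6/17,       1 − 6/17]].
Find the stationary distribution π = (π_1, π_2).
π_1 = 19/36, π_2 = 17/36

Solve πP = π with π_1 + π_2 = 1. From πP = π: π_1 · (1 − 6/19) + π_2 · 6/17 = π_1 ⇒ π_2 · 6/17 = π_1 · 6/19 ⇒ π_2/π_1 = (6/19)/(6/17) = 17/19. Together with π_1 + π_2 = 1:
  π_1 = (6/17)/(6/19 + 6/17) = (6/17)/(216/323) = 19/36,
  π_2 = (6/19)/(6/19 + 6/17) = (6/19)/(216/323) = 17/36.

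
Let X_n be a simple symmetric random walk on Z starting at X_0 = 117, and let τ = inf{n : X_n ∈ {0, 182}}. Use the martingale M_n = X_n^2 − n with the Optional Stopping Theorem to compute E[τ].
E[τ] = 7605

M_n = X_n^2 − n is a martingale (since E[X_{n+1}^2 | F_n] = X_n^2 + 1). By OST (τ has finite mean in a bounded region), E[M_τ] = E[M_0] = X_0^2 − 0 = 117^2 = 13689. Also E[M_τ] = E[X_τ^2] − E[τ]. The walk exits at 0 or 182, with P(hit 182 first) = 117/182, so E[X_τ^2] = 182^2 · 117/182 + 0 = 21294. Thus E[τ] = E[X_τ^2] − E[M_τ] = 21294 − 13689 = 7605 = 117(182 − 117) = 7605.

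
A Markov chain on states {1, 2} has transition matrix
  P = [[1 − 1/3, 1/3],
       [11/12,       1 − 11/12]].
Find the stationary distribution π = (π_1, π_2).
π_1 = 11/15, π_2 = 4/15

Solve πP = π with π_1 + π_2 = 1. From πP = π: π_1 · (1 − 1/3) + π_2 · 11/12 = π_1 ⇒ π_2 · 11/12 = π_1 · 1/3 ⇒ π_2/π_1 = (1/3)/(11/12) = 4/11. Together with π_1 + π_2 = 1:
  π_1 = (11/12)/(1/3 + 11/12) = (11/12)/(5/4) = 11/15,
  π_2 = (1/3)/(1/3 + 11/12) = (1/3)/(5/4) = 4/15.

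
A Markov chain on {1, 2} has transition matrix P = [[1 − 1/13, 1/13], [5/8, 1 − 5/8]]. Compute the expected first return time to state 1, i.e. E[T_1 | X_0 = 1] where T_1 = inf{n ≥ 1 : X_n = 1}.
E[T_1 | X_0 = 1] = 1/π_1 = 73/65

For an irreducible recurrent Markov chain with stationary distribution π, E[T_i | X_0 = i] = 1/π_i (Kac's formula). Here π_1 = (5/8)/(1/13 + 5/8) = (5/8)/(73/104) = 65/73, so E[T_1 | X_0 = 1] = 1/π_1 = (1/13 + 5/8)/(5/8) = (73/104)/(5/8) = 73/65.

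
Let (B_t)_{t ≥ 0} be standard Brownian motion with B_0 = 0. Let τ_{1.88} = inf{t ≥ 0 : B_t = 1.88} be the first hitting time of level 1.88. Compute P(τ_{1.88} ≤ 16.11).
P(τ_{1.88} ≤ 16.11) = 2(1 − Φ(1.88/√16.11)) = 2(1 − Φ(0.4684)) ≈ 0.6395

By the reflection principle for standard BM, P(τ_b ≤ t) = 2 · P(B_t ≥ b). Since B_t ~ N(0, t), P(B_t ≥ 1.88) = 1 − Φ(1.88/√t) = 1 − Φ(1.88/√16.11) = 1 − Φ(0.4684) ≈ 0.31975. Doubling: P(τ_{1.88} ≤ 16.11) ≈ 2 · 0.31975 = 0.63950 ≈ 0.6395.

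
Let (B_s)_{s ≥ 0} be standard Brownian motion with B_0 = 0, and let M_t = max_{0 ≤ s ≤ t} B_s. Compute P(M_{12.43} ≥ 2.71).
P(M_{12.43} ≥ 2.71) = 2·P(B_{12.43} ≥ 2.71) = 2(1 − Φ(2.71/√12.43)) ≈ 0.4421

By the reflection principle for Brownian motion, P(M_t ≥ a) = 2 · P(B_t ≥ a) for a ≥ 0. Since B_t ~ N(0, t), P(B_t ≥ 2.71) = 1 − Φ(2.71/√t) = 1 − Φ(2.71/√12.43) = 1 − Φ(0.7687). So
  P(M_{12.43} ≥ 2.71) = 2(1 − Φ(0.7687)) ≈ 0.4421.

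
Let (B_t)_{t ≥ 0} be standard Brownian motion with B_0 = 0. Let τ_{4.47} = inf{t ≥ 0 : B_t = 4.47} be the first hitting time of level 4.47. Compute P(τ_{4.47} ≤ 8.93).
P(τ_{4.47} ≤ 8.93) = 2(1 − Φ(4.47/√8.93)) = 2(1 − Φ(1.4958)) ≈ 0.1347

By the reflection principle for standard BM, P(τ_b ≤ t) = 2 · P(B_t ≥ b). Since B_t ~ N(0, t), P(B_t ≥ 4.47) = 1 − Φ(4.47/√t) = 1 − Φ(4.47/√8.93) = 1 − Φ(1.4958) ≈ 0.06735. Doubling: P(τ_{4.47} ≤ 8.93) ≈ 2 · 0.06735 = 0.13470 ≈ 0.1347.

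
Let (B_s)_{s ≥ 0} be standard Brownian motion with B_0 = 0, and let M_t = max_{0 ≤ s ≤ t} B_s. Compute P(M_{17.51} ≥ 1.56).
P(M_{17.51} ≥ 1.56) = 2·P(B_{17.51} ≥ 1.56) = 2(1 − Φ(1.56/√17.51)) ≈ 0.7093

By the reflection principle for Brownian motion, P(M_t ≥ a) = 2 · P(B_t ≥ a) for a ≥ 0. Since B_t ~ N(0, t), P(B_t ≥ 1.56) = 1 − Φ(1.56/√t) = 1 − Φ(1.56/√17.51) = 1 − Φ(0.3728). So
  P(M_{17.51} ≥ 1.56) = 2(1 − Φ(0.3728)) ≈ 0.7093.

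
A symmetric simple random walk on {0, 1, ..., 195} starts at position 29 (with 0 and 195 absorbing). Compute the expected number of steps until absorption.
E[τ | X_0 = 29] = 4814

Let v_k = E[τ | X_0 = k]. Boundary: v_0 = v_195 = 0. Recurrence: v_k = 1 + (v_{k-1} + v_{k+1})/2 for 1 ≤ k ≤ 194. The particular solution to v_k − (v_{k-1} + v_{k+1})/2 = 1 is v_k = −k^2. Adding homogeneous solution A + B k and matching boundaries gives v_k = k (195 − k). Substituting k = 29: v_29 = 29 · 166 = 4814.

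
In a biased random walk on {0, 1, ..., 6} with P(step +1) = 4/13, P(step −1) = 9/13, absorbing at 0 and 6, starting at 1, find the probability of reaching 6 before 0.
P(hit 6 before 0) = (1 − (9/4)^1) / (1 − (9/4)^6) = 1024/105469

Let u_k denote P(reach 6 before 0 | start at k). Boundary: u_0 = 0, u_6 = 1. Recurrence: u_k = 4/13·u_{k+1} + 9/13·u_{k-1} for 1 ≤ k ≤ 5. Try u_k = A + B·r^k with r = q/p = (9/13)/(4/13) = 9/4. Substitution satisfies the recurrence; boundary conditions give:
  u_k = (1 − r^k) / (1 − r^N) = (1 − (9/4)^1) / (1 − (9/4)^6) = 1024/105469.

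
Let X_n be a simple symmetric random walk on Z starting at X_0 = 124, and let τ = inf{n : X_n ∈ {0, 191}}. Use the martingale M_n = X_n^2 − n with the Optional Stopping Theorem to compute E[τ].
E[τ] = 8308

M_n = X_n^2 − n is a martingale (since E[X_{n+1}^2 | F_n] = X_n^2 + 1). By OST (τ has finite mean in a bounded region), E[M_τ] = E[M_0] = X_0^2 − 0 = 124^2 = 15376. Also E[M_τ] = E[X_τ^2] − E[τ]. The walk exits at 0 or 191, with P(hit 191 first) = 124/191, so E[X_τ^2] = 191^2 · 124/191 + 0 = 23684. Thus E[τ] = E[X_τ^2] − E[M_τ] = 23684 − 15376 = 8308 = 124(191 − 124) = 8308.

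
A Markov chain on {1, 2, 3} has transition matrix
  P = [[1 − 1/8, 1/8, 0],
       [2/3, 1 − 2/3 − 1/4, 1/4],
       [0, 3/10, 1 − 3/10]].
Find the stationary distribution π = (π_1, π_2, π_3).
π = (32/43, 6/43, 5/43)

This is a birth-death chain on three states, which satisfies detailed balance: π_1 · P_{12} = π_2 · P_{21} and π_2 · P_{23} = π_3 · P_{32}.
From π_1 · 1/8 = π_2 · 2/3: π_2/π_1 = (1/8)/(2/3) = 3/16.
From π_2 · 1/4 = π_3 · 3/10: π_3/π_2 = (1/4)/(3/10) = 5/6.
Take π_1 proportional to 1; then unnormalized π = (1, 3/16, 5/32). Normalize by dividing by the sum 43/32:
  π = (32/43, 6/43, 5/43).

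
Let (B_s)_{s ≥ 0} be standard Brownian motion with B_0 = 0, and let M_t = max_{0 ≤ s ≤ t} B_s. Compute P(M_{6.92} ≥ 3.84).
P(M_{6.92} ≥ 3.84) = 2·P(B_{6.92} ≥ 3.84) = 2(1 − Φ(3.84/√6.92)) ≈ 0.1444

By the reflection principle for Brownian motion, P(M_t ≥ a) = 2 · P(B_t ≥ a) for a ≥ 0. Since B_t ~ N(0, t), P(B_t ≥ 3.84) = 1 − Φ(3.84/√t) = 1 − Φ(3.84/√6.92) = 1 − Φ(1.4597). So
  P(M_{6.92} ≥ 3.84) = 2(1 − Φ(1.4597)) ≈ 0.1444.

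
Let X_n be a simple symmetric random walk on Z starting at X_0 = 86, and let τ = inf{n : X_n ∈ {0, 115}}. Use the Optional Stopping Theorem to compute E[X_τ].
E[X_τ] = 86

X_n is a martingale and τ is a bounded-mean stopping time (indeed τ is finite a.s. with bounded expectation since the walk is in a bounded region). By the OST, E[X_τ] = E[X_0] = 86. Equivalently: E[X_τ] = 115 · P(hit 115 first) + 0 · P(hit 0 first) = 115 · (86/115) = 86.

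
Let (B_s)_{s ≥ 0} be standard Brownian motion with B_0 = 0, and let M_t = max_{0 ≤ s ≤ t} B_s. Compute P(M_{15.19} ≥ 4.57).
P(M_{15.19} ≥ 4.57) = 2·P(B_{15.19} ≥ 4.57) = 2(1 − Φ(4.57/√15.19)) ≈ 0.2410

By the reflection principle for Brownian motion, P(M_t ≥ a) = 2 · P(B_t ≥ a) for a ≥ 0. Since B_t ~ N(0, t), P(B_t ≥ 4.57) = 1 − Φ(4.57/√t) = 1 − Φ(4.57/√15.19) = 1 − Φ(1.1726). So
  P(M_{15.19} ≥ 4.57) = 2(1 − Φ(1.1726)) ≈ 0.2410.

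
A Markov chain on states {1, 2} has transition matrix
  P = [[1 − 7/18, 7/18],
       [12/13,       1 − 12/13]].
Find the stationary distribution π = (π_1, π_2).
π_1 = 216/307, π_2 = 91/307

Solve πP = π with π_1 + π_2 = 1. From πP = π: π_1 · (1 − 7/18) + π_2 · 12/13 = π_1 ⇒ π_2 · 12/13 = π_1 · 7/18 ⇒ π_2/π_1 = (7/18)/(12/13) = 91/216. Together with π_1 + π_2 = 1:
  π_1 = (12/13)/(7/18 + 12/13) = (12/13)/(307/234) = 216/307,
  π_2 = (7/18)/(7/18 + 12/13) = (7/18)/(307/234) = 91/307.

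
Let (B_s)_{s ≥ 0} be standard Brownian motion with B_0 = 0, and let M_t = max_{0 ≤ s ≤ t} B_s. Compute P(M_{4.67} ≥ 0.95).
P(M_{4.67} ≥ 0.95) = 2·P(B_{4.67} ≥ 0.95) = 2(1 − Φ(0.95/√4.67)) ≈ 0.6602

By the reflection principle for Brownian motion, P(M_t ≥ a) = 2 · P(B_t ≥ a) for a ≥ 0. Since B_t ~ N(0, t), P(B_t ≥ 0.95) = 1 − Φ(0.95/√t) = 1 − Φ(0.95/√4.67) = 1 − Φ(0.4396). So
  P(M_{4.67} ≥ 0.95) = 2(1 − Φ(0.4396)) ≈ 0.6602.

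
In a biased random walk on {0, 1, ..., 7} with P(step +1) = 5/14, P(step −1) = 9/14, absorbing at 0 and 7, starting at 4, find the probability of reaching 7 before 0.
P(hit 7 before 0) = (1 − (9/5)^4) / (1 − (9/5)^7) = 185500/1176211

Let u_k denote P(reach 7 before 0 | start at k). Boundary: u_0 = 0, u_7 = 1. Recurrence: u_k = 5/14·u_{k+1} + 9/14·u_{k-1} for 1 ≤ k ≤ 6. Try u_k = A + B·r^k with r = q/p = (9/14)/(5/14) = 9/5. Substitution satisfies the recurrence; boundary conditions give:
  u_k = (1 − r^k) / (1 − r^N) = (1 − (9/5)^4) / (1 − (9/5)^7) = 185500/1176211.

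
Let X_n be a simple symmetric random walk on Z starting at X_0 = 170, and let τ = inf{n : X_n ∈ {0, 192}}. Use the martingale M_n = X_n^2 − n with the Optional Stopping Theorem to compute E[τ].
E[τ] = 3740

M_n = X_n^2 − n is a martingale (since E[X_{n+1}^2 | F_n] = X_n^2 + 1). By OST (τ has finite mean in a bounded region), E[M_τ] = E[M_0] = X_0^2 − 0 = 170^2 = 28900. Also E[M_τ] = E[X_τ^2] − E[τ]. The walk exits at 0 or 192, with P(hit 192 first) = 170/192, so E[X_τ^2] = 192^2 · 170/192 + 0 = 32640. Thus E[τ] = E[X_τ^2] − E[M_τ] = 32640 − 28900 = 3740 = 170(192 − 170) = 3740.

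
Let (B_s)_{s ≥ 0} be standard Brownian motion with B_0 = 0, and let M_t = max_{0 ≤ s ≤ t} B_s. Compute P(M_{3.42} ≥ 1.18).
P(M_{3.42} ≥ 1.18) = 2·P(B_{3.42} ≥ 1.18) = 2(1 − Φ(1.18/√3.42)) ≈ 0.5234

By the reflection principle for Brownian motion, P(M_t ≥ a) = 2 · P(B_t ≥ a) for a ≥ 0. Since B_t ~ N(0, t), P(B_t ≥ 1.18) = 1 − Φ(1.18/√t) = 1 − Φ(1.18/√3.42) = 1 − Φ(0.6381). So
  P(M_{3.42} ≥ 1.18) = 2(1 − Φ(0.6381)) ≈ 0.5234.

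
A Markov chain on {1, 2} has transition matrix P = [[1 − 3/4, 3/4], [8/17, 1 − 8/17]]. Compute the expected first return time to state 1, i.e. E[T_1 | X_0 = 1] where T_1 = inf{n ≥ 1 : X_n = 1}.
E[T_1 | X_0 = 1] = 1/π_1 = 83/32

For an irreducible recurrent Markov chain with stationary distribution π, E[T_i | X_0 = i] = 1/π_i (Kac's formula). Here π_1 = (8/17)/(3/4 + 8/17) = (8/17)/(83/68) = 32/83, so E[T_1 | X_0 = 1] = 1/π_1 = (3/4 + 8/17)/(8/17) = (83/68)/(8/17) = 83/32.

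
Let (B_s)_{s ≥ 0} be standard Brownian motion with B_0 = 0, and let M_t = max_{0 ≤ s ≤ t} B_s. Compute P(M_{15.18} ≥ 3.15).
P(M_{15.18} ≥ 3.15) = 2·P(B_{15.18} ≥ 3.15) = 2(1 − Φ(3.15/√15.18)) ≈ 0.4188

By the reflection principle for Brownian motion, P(M_t ≥ a) = 2 · P(B_t ≥ a) for a ≥ 0. Since B_t ~ N(0, t), P(B_t ≥ 3.15) = 1 − Φ(3.15/√t) = 1 − Φ(3.15/√15.18) = 1 − Φ(0.8085). So
  P(M_{15.18} ≥ 3.15) = 2(1 − Φ(0.8085)) ≈ 0.4188.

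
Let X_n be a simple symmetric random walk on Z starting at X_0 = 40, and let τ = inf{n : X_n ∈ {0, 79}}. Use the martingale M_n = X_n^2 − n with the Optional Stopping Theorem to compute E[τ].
E[τ] = 1560

M_n = X_n^2 − n is a martingale (since E[X_{n+1}^2 | F_n] = X_n^2 + 1). By OST (τ has finite mean in a bounded region), E[M_τ] = E[M_0] = X_0^2 − 0 = 40^2 = 1600. Also E[M_τ] = E[X_τ^2] − E[τ]. The walk exits at 0 or 79, with P(hit 79 first) = 40/79, so E[X_τ^2] = 79^2 · 40/79 + 0 = 3160. Thus E[τ] = E[X_τ^2] − E[M_τ] = 3160 − 1600 = 1560 = 40(79 − 40) = 1560.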